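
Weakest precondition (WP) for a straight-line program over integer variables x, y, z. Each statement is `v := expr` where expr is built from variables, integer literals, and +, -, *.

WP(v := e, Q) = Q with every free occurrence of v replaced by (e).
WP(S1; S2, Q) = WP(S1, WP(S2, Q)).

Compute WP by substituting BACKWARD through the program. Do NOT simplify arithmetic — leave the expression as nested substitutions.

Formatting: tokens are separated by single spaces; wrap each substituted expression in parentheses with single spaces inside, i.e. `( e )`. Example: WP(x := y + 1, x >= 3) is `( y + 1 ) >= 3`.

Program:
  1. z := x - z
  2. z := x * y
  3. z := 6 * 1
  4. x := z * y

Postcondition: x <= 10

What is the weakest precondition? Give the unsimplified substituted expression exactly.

post: x <= 10
stmt 4: x := z * y  -- replace 1 occurrence(s) of x with (z * y)
  => ( z * y ) <= 10
stmt 3: z := 6 * 1  -- replace 1 occurrence(s) of z with (6 * 1)
  => ( ( 6 * 1 ) * y ) <= 10
stmt 2: z := x * y  -- replace 0 occurrence(s) of z with (x * y)
  => ( ( 6 * 1 ) * y ) <= 10
stmt 1: z := x - z  -- replace 0 occurrence(s) of z with (x - z)
  => ( ( 6 * 1 ) * y ) <= 10

Answer: ( ( 6 * 1 ) * y ) <= 10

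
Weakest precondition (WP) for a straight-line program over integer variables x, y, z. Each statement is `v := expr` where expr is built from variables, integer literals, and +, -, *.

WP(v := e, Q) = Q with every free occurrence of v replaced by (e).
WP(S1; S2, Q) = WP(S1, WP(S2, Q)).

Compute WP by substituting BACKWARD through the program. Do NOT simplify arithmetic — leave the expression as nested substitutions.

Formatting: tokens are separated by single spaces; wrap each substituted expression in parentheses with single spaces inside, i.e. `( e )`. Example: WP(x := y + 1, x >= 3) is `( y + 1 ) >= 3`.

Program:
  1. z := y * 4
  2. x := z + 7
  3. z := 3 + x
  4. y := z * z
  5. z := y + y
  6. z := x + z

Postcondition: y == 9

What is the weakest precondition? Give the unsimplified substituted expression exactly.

post: y == 9
stmt 6: z := x + z  -- replace 0 occurrence(s) of z with (x + z)
  => y == 9
stmt 5: z := y + y  -- replace 0 occurrence(s) of z with (y + y)
  => y == 9
stmt 4: y := z * z  -- replace 1 occurrence(s) of y with (z * z)
  => ( z * z ) == 9
stmt 3: z := 3 + x  -- replace 2 occurrence(s) of z with (3 + x)
  => ( ( 3 + x ) * ( 3 + x ) ) == 9
stmt 2: x := z + 7  -- replace 2 occurrence(s) of x with (z + 7)
  => ( ( 3 + ( z + 7 ) ) * ( 3 + ( z + 7 ) ) ) == 9
stmt 1: z := y * 4  -- replace 2 occurrence(s) of z with (y * 4)
  => ( ( 3 + ( ( y * 4 ) + 7 ) ) * ( 3 + ( ( y * 4 ) + 7 ) ) ) == 9

Answer: ( ( 3 + ( ( y * 4 ) + 7 ) ) * ( 3 + ( ( y * 4 ) + 7 ) ) ) == 9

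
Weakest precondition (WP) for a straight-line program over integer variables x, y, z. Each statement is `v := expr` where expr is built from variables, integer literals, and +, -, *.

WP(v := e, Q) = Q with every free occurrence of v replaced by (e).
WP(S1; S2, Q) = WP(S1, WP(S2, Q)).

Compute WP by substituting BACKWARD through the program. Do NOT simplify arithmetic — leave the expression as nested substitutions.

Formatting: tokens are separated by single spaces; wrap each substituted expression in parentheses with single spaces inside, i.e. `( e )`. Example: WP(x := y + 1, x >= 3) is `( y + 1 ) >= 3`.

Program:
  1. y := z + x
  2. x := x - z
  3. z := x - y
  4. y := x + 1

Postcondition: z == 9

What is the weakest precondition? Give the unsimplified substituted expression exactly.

Answer: ( ( x - z ) - ( z + x ) ) == 9

Derivation:
post: z == 9
stmt 4: y := x + 1  -- replace 0 occurrence(s) of y with (x + 1)
  => z == 9
stmt 3: z := x - y  -- replace 1 occurrence(s) of z with (x - y)
  => ( x - y ) == 9
stmt 2: x := x - z  -- replace 1 occurrence(s) of x with (x - z)
  => ( ( x - z ) - y ) == 9
stmt 1: y := z + x  -- replace 1 occurrence(s) of y with (z + x)
  => ( ( x - z ) - ( z + x ) ) == 9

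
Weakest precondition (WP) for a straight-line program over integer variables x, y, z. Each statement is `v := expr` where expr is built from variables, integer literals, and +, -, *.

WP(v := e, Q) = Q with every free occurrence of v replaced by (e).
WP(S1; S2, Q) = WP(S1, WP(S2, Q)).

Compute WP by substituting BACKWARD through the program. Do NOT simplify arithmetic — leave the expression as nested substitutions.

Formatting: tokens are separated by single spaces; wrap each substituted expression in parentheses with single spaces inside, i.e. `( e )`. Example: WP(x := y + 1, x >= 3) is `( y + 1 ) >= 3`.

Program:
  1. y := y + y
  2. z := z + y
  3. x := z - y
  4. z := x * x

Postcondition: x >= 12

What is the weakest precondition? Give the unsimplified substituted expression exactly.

Answer: ( ( z + ( y + y ) ) - ( y + y ) ) >= 12

Derivation:
post: x >= 12
stmt 4: z := x * x  -- replace 0 occurrence(s) of z with (x * x)
  => x >= 12
stmt 3: x := z - y  -- replace 1 occurrence(s) of x with (z - y)
  => ( z - y ) >= 12
stmt 2: z := z + y  -- replace 1 occurrence(s) of z with (z + y)
  => ( ( z + y ) - y ) >= 12
stmt 1: y := y + y  -- replace 2 occurrence(s) of y with (y + y)
  => ( ( z + ( y + y ) ) - ( y + y ) ) >= 12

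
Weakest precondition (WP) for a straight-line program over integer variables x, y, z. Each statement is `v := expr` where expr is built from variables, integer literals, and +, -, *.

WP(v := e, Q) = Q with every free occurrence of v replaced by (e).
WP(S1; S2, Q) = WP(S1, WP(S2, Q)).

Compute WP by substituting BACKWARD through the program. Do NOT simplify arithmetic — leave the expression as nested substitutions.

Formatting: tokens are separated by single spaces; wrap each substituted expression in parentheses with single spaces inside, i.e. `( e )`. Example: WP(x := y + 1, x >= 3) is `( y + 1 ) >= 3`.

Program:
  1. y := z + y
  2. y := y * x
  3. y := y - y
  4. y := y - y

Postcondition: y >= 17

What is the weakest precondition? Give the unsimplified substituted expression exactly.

Answer: ( ( ( ( z + y ) * x ) - ( ( z + y ) * x ) ) - ( ( ( z + y ) * x ) - ( ( z + y ) * x ) ) ) >= 17

Derivation:
post: y >= 17
stmt 4: y := y - y  -- replace 1 occurrence(s) of y with (y - y)
  => ( y - y ) >= 17
stmt 3: y := y - y  -- replace 2 occurrence(s) of y with (y - y)
  => ( ( y - y ) - ( y - y ) ) >= 17
stmt 2: y := y * x  -- replace 4 occurrence(s) of y with (y * x)
  => ( ( ( y * x ) - ( y * x ) ) - ( ( y * x ) - ( y * x ) ) ) >= 17
stmt 1: y := z + y  -- replace 4 occurrence(s) of y with (z + y)
  => ( ( ( ( z + y ) * x ) - ( ( z + y ) * x ) ) - ( ( ( z + y ) * x ) - ( ( z + y ) * x ) ) ) >= 17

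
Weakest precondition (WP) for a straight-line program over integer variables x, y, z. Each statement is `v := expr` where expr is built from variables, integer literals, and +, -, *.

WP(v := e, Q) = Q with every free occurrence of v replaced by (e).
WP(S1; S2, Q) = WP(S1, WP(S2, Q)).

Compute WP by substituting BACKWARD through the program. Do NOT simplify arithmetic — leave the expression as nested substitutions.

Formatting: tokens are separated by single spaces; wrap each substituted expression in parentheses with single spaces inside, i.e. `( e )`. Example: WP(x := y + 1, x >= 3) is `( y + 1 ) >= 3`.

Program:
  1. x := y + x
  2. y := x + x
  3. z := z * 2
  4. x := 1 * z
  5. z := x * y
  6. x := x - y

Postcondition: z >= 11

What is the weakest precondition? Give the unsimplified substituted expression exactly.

Answer: ( ( 1 * ( z * 2 ) ) * ( ( y + x ) + ( y + x ) ) ) >= 11

Derivation:
post: z >= 11
stmt 6: x := x - y  -- replace 0 occurrence(s) of x with (x - y)
  => z >= 11
stmt 5: z := x * y  -- replace 1 occurrence(s) of z with (x * y)
  => ( x * y ) >= 11
stmt 4: x := 1 * z  -- replace 1 occurrence(s) of x with (1 * z)
  => ( ( 1 * z ) * y ) >= 11
stmt 3: z := z * 2  -- replace 1 occurrence(s) of z with (z * 2)
  => ( ( 1 * ( z * 2 ) ) * y ) >= 11
stmt 2: y := x + x  -- replace 1 occurrence(s) of y with (x + x)
  => ( ( 1 * ( z * 2 ) ) * ( x + x ) ) >= 11
stmt 1: x := y + x  -- replace 2 occurrence(s) of x with (y + x)
  => ( ( 1 * ( z * 2 ) ) * ( ( y + x ) + ( y + x ) ) ) >= 11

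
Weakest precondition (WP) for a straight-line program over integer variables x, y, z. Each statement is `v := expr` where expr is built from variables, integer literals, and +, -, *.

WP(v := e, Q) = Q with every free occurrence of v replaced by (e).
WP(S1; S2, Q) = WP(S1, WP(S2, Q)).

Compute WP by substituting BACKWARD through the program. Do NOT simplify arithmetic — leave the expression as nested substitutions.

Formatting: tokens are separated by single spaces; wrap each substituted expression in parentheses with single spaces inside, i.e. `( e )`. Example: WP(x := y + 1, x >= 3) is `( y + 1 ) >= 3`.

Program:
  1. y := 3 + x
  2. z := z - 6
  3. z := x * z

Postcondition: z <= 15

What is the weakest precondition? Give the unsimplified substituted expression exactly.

Answer: ( x * ( z - 6 ) ) <= 15

Derivation:
post: z <= 15
stmt 3: z := x * z  -- replace 1 occurrence(s) of z with (x * z)
  => ( x * z ) <= 15
stmt 2: z := z - 6  -- replace 1 occurrence(s) of z with (z - 6)
  => ( x * ( z - 6 ) ) <= 15
stmt 1: y := 3 + x  -- replace 0 occurrence(s) of y with (3 + x)
  => ( x * ( z - 6 ) ) <= 15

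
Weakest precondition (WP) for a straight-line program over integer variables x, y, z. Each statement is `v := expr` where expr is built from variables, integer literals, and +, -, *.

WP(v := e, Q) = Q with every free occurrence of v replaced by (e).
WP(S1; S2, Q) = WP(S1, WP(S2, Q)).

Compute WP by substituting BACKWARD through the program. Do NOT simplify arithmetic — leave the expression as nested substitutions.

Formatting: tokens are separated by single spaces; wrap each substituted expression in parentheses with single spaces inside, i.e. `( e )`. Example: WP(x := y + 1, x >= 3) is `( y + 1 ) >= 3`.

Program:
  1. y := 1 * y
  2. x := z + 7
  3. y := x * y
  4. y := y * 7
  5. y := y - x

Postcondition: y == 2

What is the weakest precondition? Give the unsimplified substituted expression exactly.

Answer: ( ( ( ( z + 7 ) * ( 1 * y ) ) * 7 ) - ( z + 7 ) ) == 2

Derivation:
post: y == 2
stmt 5: y := y - x  -- replace 1 occurrence(s) of y with (y - x)
  => ( y - x ) == 2
stmt 4: y := y * 7  -- replace 1 occurrence(s) of y with (y * 7)
  => ( ( y * 7 ) - x ) == 2
stmt 3: y := x * y  -- replace 1 occurrence(s) of y with (x * y)
  => ( ( ( x * y ) * 7 ) - x ) == 2
stmt 2: x := z + 7  -- replace 2 occurrence(s) of x with (z + 7)
  => ( ( ( ( z + 7 ) * y ) * 7 ) - ( z + 7 ) ) == 2
stmt 1: y := 1 * y  -- replace 1 occurrence(s) of y with (1 * y)
  => ( ( ( ( z + 7 ) * ( 1 * y ) ) * 7 ) - ( z + 7 ) ) == 2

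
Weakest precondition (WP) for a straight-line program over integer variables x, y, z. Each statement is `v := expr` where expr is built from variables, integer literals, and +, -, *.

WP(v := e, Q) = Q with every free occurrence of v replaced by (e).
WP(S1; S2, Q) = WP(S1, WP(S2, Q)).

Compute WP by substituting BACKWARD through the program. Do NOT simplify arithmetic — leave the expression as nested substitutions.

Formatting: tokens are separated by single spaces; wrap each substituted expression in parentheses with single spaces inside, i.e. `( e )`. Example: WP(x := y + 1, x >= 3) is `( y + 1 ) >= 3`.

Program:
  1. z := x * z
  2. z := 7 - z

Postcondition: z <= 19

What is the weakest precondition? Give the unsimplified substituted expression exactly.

post: z <= 19
stmt 2: z := 7 - z  -- replace 1 occurrence(s) of z with (7 - z)
  => ( 7 - z ) <= 19
stmt 1: z := x * z  -- replace 1 occurrence(s) of z with (x * z)
  => ( 7 - ( x * z ) ) <= 19

Answer: ( 7 - ( x * z ) ) <= 19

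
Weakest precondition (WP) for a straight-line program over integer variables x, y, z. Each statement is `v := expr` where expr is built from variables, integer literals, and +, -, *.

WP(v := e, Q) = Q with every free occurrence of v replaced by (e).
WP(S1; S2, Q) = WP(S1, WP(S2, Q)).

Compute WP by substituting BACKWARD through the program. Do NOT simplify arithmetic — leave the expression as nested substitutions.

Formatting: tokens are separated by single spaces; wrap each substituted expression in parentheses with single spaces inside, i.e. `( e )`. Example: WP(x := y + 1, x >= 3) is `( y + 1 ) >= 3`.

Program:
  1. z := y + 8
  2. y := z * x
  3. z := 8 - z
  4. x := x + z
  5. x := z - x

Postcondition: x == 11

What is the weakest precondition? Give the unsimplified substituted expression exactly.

post: x == 11
stmt 5: x := z - x  -- replace 1 occurrence(s) of x with (z - x)
  => ( z - x ) == 11
stmt 4: x := x + z  -- replace 1 occurrence(s) of x with (x + z)
  => ( z - ( x + z ) ) == 11
stmt 3: z := 8 - z  -- replace 2 occurrence(s) of z with (8 - z)
  => ( ( 8 - z ) - ( x + ( 8 - z ) ) ) == 11
stmt 2: y := z * x  -- replace 0 occurrence(s) of y with (z * x)
  => ( ( 8 - z ) - ( x + ( 8 - z ) ) ) == 11
stmt 1: z := y + 8  -- replace 2 occurrence(s) of z with (y + 8)
  => ( ( 8 - ( y + 8 ) ) - ( x + ( 8 - ( y + 8 ) ) ) ) == 11

Answer: ( ( 8 - ( y + 8 ) ) - ( x + ( 8 - ( y + 8 ) ) ) ) == 11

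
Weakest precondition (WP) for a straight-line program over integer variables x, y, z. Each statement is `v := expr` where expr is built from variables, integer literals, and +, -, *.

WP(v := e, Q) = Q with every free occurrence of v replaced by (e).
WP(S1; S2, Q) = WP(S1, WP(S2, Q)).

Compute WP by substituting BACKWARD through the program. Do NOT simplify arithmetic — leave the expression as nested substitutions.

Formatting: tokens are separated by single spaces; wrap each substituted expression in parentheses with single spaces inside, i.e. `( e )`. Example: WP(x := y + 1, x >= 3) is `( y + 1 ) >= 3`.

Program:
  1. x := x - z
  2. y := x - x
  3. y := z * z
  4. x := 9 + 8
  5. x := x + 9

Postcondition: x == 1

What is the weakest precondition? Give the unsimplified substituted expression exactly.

Answer: ( ( 9 + 8 ) + 9 ) == 1

Derivation:
post: x == 1
stmt 5: x := x + 9  -- replace 1 occurrence(s) of x with (x + 9)
  => ( x + 9 ) == 1
stmt 4: x := 9 + 8  -- replace 1 occurrence(s) of x with (9 + 8)
  => ( ( 9 + 8 ) + 9 ) == 1
stmt 3: y := z * z  -- replace 0 occurrence(s) of y with (z * z)
  => ( ( 9 + 8 ) + 9 ) == 1
stmt 2: y := x - x  -- replace 0 occurrence(s) of y with (x - x)
  => ( ( 9 + 8 ) + 9 ) == 1
stmt 1: x := x - z  -- replace 0 occurrence(s) of x with (x - z)
  => ( ( 9 + 8 ) + 9 ) == 1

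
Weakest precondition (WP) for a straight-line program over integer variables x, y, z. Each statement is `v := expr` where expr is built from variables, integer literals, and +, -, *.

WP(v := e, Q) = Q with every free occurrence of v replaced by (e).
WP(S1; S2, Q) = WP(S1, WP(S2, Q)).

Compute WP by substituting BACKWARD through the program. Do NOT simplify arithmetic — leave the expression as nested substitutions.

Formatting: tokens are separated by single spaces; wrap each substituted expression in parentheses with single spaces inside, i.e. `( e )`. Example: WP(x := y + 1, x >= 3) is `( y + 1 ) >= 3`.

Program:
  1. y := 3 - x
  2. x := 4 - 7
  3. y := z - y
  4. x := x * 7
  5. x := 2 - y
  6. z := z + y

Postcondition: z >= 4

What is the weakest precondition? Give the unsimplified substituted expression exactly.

Answer: ( z + ( z - ( 3 - x ) ) ) >= 4

Derivation:
post: z >= 4
stmt 6: z := z + y  -- replace 1 occurrence(s) of z with (z + y)
  => ( z + y ) >= 4
stmt 5: x := 2 - y  -- replace 0 occurrence(s) of x with (2 - y)
  => ( z + y ) >= 4
stmt 4: x := x * 7  -- replace 0 occurrence(s) of x with (x * 7)
  => ( z + y ) >= 4
stmt 3: y := z - y  -- replace 1 occurrence(s) of y with (z - y)
  => ( z + ( z - y ) ) >= 4
stmt 2: x := 4 - 7  -- replace 0 occurrence(s) of x with (4 - 7)
  => ( z + ( z - y ) ) >= 4
stmt 1: y := 3 - x  -- replace 1 occurrence(s) of y with (3 - x)
  => ( z + ( z - ( 3 - x ) ) ) >= 4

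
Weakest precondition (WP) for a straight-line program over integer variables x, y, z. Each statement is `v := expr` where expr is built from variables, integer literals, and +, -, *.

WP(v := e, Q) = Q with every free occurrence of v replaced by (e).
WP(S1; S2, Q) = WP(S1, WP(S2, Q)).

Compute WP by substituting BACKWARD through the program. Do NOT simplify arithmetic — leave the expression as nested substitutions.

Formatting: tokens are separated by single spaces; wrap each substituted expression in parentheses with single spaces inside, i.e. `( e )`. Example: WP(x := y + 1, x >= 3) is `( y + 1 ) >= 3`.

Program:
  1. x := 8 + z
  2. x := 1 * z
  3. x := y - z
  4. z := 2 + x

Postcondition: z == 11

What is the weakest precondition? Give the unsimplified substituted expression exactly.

post: z == 11
stmt 4: z := 2 + x  -- replace 1 occurrence(s) of z with (2 + x)
  => ( 2 + x ) == 11
stmt 3: x := y - z  -- replace 1 occurrence(s) of x with (y - z)
  => ( 2 + ( y - z ) ) == 11
stmt 2: x := 1 * z  -- replace 0 occurrence(s) of x with (1 * z)
  => ( 2 + ( y - z ) ) == 11
stmt 1: x := 8 + z  -- replace 0 occurrence(s) of x with (8 + z)
  => ( 2 + ( y - z ) ) == 11

Answer: ( 2 + ( y - z ) ) == 11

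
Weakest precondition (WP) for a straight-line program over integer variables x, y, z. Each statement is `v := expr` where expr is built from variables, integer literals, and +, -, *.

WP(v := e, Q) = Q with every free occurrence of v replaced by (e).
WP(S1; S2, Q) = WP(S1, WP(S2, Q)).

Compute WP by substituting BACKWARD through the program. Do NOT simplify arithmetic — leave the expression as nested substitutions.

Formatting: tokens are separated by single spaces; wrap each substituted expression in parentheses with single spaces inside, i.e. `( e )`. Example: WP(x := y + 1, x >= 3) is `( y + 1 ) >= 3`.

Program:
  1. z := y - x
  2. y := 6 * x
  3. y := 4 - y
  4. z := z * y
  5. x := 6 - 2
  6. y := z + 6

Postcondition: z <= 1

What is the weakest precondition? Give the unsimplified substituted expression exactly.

Answer: ( ( y - x ) * ( 4 - ( 6 * x ) ) ) <= 1

Derivation:
post: z <= 1
stmt 6: y := z + 6  -- replace 0 occurrence(s) of y with (z + 6)
  => z <= 1
stmt 5: x := 6 - 2  -- replace 0 occurrence(s) of x with (6 - 2)
  => z <= 1
stmt 4: z := z * y  -- replace 1 occurrence(s) of z with (z * y)
  => ( z * y ) <= 1
stmt 3: y := 4 - y  -- replace 1 occurrence(s) of y with (4 - y)
  => ( z * ( 4 - y ) ) <= 1
stmt 2: y := 6 * x  -- replace 1 occurrence(s) of y with (6 * x)
  => ( z * ( 4 - ( 6 * x ) ) ) <= 1
stmt 1: z := y - x  -- replace 1 occurrence(s) of z with (y - x)
  => ( ( y - x ) * ( 4 - ( 6 * x ) ) ) <= 1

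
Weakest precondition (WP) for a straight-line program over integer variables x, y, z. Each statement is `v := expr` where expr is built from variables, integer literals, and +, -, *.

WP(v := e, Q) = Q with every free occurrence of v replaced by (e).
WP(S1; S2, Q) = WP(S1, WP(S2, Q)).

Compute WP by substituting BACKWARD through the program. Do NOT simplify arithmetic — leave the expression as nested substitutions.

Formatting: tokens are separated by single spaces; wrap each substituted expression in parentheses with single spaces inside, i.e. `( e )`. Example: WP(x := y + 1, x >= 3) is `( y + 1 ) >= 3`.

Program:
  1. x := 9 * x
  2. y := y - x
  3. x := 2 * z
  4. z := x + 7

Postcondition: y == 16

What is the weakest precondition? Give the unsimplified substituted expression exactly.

post: y == 16
stmt 4: z := x + 7  -- replace 0 occurrence(s) of z with (x + 7)
  => y == 16
stmt 3: x := 2 * z  -- replace 0 occurrence(s) of x with (2 * z)
  => y == 16
stmt 2: y := y - x  -- replace 1 occurrence(s) of y with (y - x)
  => ( y - x ) == 16
stmt 1: x := 9 * x  -- replace 1 occurrence(s) of x with (9 * x)
  => ( y - ( 9 * x ) ) == 16

Answer: ( y - ( 9 * x ) ) == 16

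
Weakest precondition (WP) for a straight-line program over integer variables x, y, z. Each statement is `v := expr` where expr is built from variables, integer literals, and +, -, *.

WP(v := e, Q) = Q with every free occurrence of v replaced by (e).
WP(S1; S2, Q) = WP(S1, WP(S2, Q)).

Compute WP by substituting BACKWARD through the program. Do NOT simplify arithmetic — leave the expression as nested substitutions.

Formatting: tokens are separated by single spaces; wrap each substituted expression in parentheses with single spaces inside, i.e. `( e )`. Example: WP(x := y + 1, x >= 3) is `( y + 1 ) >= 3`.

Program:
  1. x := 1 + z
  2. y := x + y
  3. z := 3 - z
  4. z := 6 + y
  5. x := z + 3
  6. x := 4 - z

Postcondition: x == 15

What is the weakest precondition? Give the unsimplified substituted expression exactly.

Answer: ( 4 - ( 6 + ( ( 1 + z ) + y ) ) ) == 15

Derivation:
post: x == 15
stmt 6: x := 4 - z  -- replace 1 occurrence(s) of x with (4 - z)
  => ( 4 - z ) == 15
stmt 5: x := z + 3  -- replace 0 occurrence(s) of x with (z + 3)
  => ( 4 - z ) == 15
stmt 4: z := 6 + y  -- replace 1 occurrence(s) of z with (6 + y)
  => ( 4 - ( 6 + y ) ) == 15
stmt 3: z := 3 - z  -- replace 0 occurrence(s) of z with (3 - z)
  => ( 4 - ( 6 + y ) ) == 15
stmt 2: y := x + y  -- replace 1 occurrence(s) of y with (x + y)
  => ( 4 - ( 6 + ( x + y ) ) ) == 15
stmt 1: x := 1 + z  -- replace 1 occurrence(s) of x with (1 + z)
  => ( 4 - ( 6 + ( ( 1 + z ) + y ) ) ) == 15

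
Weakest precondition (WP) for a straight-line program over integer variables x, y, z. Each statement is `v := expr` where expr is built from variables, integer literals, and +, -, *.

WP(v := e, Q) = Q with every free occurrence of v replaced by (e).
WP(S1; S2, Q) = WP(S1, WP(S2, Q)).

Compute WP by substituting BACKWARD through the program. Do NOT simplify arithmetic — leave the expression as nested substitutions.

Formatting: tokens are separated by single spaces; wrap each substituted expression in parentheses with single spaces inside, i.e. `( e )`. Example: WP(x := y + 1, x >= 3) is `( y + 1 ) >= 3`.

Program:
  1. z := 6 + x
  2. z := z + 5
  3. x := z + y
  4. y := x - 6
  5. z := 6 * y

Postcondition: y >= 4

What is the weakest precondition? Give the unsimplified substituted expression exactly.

Answer: ( ( ( ( 6 + x ) + 5 ) + y ) - 6 ) >= 4

Derivation:
post: y >= 4
stmt 5: z := 6 * y  -- replace 0 occurrence(s) of z with (6 * y)
  => y >= 4
stmt 4: y := x - 6  -- replace 1 occurrence(s) of y with (x - 6)
  => ( x - 6 ) >= 4
stmt 3: x := z + y  -- replace 1 occurrence(s) of x with (z + y)
  => ( ( z + y ) - 6 ) >= 4
stmt 2: z := z + 5  -- replace 1 occurrence(s) of z with (z + 5)
  => ( ( ( z + 5 ) + y ) - 6 ) >= 4
stmt 1: z := 6 + x  -- replace 1 occurrence(s) of z with (6 + x)
  => ( ( ( ( 6 + x ) + 5 ) + y ) - 6 ) >= 4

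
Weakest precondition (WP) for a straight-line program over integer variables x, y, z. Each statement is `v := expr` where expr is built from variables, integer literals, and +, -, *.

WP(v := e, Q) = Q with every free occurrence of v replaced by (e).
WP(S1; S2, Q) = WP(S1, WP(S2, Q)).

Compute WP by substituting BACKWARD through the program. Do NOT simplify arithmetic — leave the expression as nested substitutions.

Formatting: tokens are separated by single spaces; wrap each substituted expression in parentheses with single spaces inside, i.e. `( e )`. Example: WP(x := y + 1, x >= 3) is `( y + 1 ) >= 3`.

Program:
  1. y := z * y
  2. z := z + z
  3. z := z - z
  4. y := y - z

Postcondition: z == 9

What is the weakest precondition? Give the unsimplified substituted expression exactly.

Answer: ( ( z + z ) - ( z + z ) ) == 9

Derivation:
post: z == 9
stmt 4: y := y - z  -- replace 0 occurrence(s) of y with (y - z)
  => z == 9
stmt 3: z := z - z  -- replace 1 occurrence(s) of z with (z - z)
  => ( z - z ) == 9
stmt 2: z := z + z  -- replace 2 occurrence(s) of z with (z + z)
  => ( ( z + z ) - ( z + z ) ) == 9
stmt 1: y := z * y  -- replace 0 occurrence(s) of y with (z * y)
  => ( ( z + z ) - ( z + z ) ) == 9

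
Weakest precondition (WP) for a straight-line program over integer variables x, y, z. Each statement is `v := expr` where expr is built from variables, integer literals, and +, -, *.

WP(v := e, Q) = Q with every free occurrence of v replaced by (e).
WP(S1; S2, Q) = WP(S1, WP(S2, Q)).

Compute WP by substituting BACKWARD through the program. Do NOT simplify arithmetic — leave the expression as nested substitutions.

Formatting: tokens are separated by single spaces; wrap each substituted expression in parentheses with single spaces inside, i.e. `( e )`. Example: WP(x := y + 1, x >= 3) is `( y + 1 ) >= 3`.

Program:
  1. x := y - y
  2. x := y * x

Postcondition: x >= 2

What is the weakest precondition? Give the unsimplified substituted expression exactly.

Answer: ( y * ( y - y ) ) >= 2

Derivation:
post: x >= 2
stmt 2: x := y * x  -- replace 1 occurrence(s) of x with (y * x)
  => ( y * x ) >= 2
stmt 1: x := y - y  -- replace 1 occurrence(s) of x with (y - y)
  => ( y * ( y - y ) ) >= 2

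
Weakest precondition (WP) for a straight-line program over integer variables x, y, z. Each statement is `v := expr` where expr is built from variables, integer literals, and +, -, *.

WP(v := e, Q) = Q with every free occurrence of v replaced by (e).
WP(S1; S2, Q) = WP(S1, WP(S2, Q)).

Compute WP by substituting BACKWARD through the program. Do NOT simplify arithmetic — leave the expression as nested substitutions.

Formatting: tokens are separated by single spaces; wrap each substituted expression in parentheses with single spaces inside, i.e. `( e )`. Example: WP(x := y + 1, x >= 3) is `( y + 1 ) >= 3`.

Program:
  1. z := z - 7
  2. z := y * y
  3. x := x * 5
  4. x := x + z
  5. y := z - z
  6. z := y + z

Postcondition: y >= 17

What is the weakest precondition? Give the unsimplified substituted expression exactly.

Answer: ( ( y * y ) - ( y * y ) ) >= 17

Derivation:
post: y >= 17
stmt 6: z := y + z  -- replace 0 occurrence(s) of z with (y + z)
  => y >= 17
stmt 5: y := z - z  -- replace 1 occurrence(s) of y with (z - z)
  => ( z - z ) >= 17
stmt 4: x := x + z  -- replace 0 occurrence(s) of x with (x + z)
  => ( z - z ) >= 17
stmt 3: x := x * 5  -- replace 0 occurrence(s) of x with (x * 5)
  => ( z - z ) >= 17
stmt 2: z := y * y  -- replace 2 occurrence(s) of z with (y * y)
  => ( ( y * y ) - ( y * y ) ) >= 17
stmt 1: z := z - 7  -- replace 0 occurrence(s) of z with (z - 7)
  => ( ( y * y ) - ( y * y ) ) >= 17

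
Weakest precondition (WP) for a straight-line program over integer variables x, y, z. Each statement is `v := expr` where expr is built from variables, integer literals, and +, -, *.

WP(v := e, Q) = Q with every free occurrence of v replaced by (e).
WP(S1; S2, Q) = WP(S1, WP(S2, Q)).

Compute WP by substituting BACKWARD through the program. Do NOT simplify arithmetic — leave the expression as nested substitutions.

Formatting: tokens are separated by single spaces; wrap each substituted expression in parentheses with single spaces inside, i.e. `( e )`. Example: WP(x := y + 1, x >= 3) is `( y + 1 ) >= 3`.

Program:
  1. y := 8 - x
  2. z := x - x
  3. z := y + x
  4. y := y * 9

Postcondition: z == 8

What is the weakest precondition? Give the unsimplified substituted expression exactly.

Answer: ( ( 8 - x ) + x ) == 8

Derivation:
post: z == 8
stmt 4: y := y * 9  -- replace 0 occurrence(s) of y with (y * 9)
  => z == 8
stmt 3: z := y + x  -- replace 1 occurrence(s) of z with (y + x)
  => ( y + x ) == 8
stmt 2: z := x - x  -- replace 0 occurrence(s) of z with (x - x)
  => ( y + x ) == 8
stmt 1: y := 8 - x  -- replace 1 occurrence(s) of y with (8 - x)
  => ( ( 8 - x ) + x ) == 8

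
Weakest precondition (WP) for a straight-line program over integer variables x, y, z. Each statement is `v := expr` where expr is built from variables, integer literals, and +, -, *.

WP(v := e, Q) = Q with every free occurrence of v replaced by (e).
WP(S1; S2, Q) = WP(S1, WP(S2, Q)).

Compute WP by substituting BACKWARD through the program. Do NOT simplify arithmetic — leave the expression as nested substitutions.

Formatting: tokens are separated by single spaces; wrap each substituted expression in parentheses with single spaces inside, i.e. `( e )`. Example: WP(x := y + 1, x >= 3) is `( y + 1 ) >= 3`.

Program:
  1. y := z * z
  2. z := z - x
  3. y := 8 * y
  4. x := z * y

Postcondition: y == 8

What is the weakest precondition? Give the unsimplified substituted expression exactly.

post: y == 8
stmt 4: x := z * y  -- replace 0 occurrence(s) of x with (z * y)
  => y == 8
stmt 3: y := 8 * y  -- replace 1 occurrence(s) of y with (8 * y)
  => ( 8 * y ) == 8
stmt 2: z := z - x  -- replace 0 occurrence(s) of z with (z - x)
  => ( 8 * y ) == 8
stmt 1: y := z * z  -- replace 1 occurrence(s) of y with (z * z)
  => ( 8 * ( z * z ) ) == 8

Answer: ( 8 * ( z * z ) ) == 8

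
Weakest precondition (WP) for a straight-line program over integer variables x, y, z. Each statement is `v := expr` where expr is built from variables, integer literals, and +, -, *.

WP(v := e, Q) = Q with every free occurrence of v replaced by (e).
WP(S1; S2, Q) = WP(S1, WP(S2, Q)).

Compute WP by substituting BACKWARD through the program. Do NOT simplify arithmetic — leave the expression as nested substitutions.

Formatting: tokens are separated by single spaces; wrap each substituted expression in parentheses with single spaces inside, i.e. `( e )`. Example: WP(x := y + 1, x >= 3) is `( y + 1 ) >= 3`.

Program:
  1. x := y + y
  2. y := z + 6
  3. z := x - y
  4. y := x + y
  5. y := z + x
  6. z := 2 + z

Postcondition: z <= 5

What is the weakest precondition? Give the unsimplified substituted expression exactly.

post: z <= 5
stmt 6: z := 2 + z  -- replace 1 occurrence(s) of z with (2 + z)
  => ( 2 + z ) <= 5
stmt 5: y := z + x  -- replace 0 occurrence(s) of y with (z + x)
  => ( 2 + z ) <= 5
stmt 4: y := x + y  -- replace 0 occurrence(s) of y with (x + y)
  => ( 2 + z ) <= 5
stmt 3: z := x - y  -- replace 1 occurrence(s) of z with (x - y)
  => ( 2 + ( x - y ) ) <= 5
stmt 2: y := z + 6  -- replace 1 occurrence(s) of y with (z + 6)
  => ( 2 + ( x - ( z + 6 ) ) ) <= 5
stmt 1: x := y + y  -- replace 1 occurrence(s) of x with (y + y)
  => ( 2 + ( ( y + y ) - ( z + 6 ) ) ) <= 5

Answer: ( 2 + ( ( y + y ) - ( z + 6 ) ) ) <= 5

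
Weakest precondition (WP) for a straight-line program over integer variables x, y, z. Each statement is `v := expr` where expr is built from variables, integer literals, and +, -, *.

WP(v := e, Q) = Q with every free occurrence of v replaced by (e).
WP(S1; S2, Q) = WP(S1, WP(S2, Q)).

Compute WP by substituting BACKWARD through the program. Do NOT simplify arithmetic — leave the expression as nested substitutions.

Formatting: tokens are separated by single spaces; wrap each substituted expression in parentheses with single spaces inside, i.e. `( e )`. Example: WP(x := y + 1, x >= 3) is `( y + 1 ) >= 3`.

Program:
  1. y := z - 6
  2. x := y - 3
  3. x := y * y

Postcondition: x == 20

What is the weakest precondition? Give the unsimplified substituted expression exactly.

post: x == 20
stmt 3: x := y * y  -- replace 1 occurrence(s) of x with (y * y)
  => ( y * y ) == 20
stmt 2: x := y - 3  -- replace 0 occurrence(s) of x with (y - 3)
  => ( y * y ) == 20
stmt 1: y := z - 6  -- replace 2 occurrence(s) of y with (z - 6)
  => ( ( z - 6 ) * ( z - 6 ) ) == 20

Answer: ( ( z - 6 ) * ( z - 6 ) ) == 20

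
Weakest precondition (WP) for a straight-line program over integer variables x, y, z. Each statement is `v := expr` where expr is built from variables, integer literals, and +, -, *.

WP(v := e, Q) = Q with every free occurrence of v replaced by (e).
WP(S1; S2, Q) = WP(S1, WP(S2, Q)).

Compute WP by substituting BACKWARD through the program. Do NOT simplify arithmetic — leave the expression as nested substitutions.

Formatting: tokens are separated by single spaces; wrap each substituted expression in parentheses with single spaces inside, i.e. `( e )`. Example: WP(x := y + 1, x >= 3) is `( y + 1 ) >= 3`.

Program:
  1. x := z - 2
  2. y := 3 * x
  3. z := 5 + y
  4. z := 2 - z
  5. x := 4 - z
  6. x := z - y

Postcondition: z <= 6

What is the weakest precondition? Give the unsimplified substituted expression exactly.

Answer: ( 2 - ( 5 + ( 3 * ( z - 2 ) ) ) ) <= 6

Derivation:
post: z <= 6
stmt 6: x := z - y  -- replace 0 occurrence(s) of x with (z - y)
  => z <= 6
stmt 5: x := 4 - z  -- replace 0 occurrence(s) of x with (4 - z)
  => z <= 6
stmt 4: z := 2 - z  -- replace 1 occurrence(s) of z with (2 - z)
  => ( 2 - z ) <= 6
stmt 3: z := 5 + y  -- replace 1 occurrence(s) of z with (5 + y)
  => ( 2 - ( 5 + y ) ) <= 6
stmt 2: y := 3 * x  -- replace 1 occurrence(s) of y with (3 * x)
  => ( 2 - ( 5 + ( 3 * x ) ) ) <= 6
stmt 1: x := z - 2  -- replace 1 occurrence(s) of x with (z - 2)
  => ( 2 - ( 5 + ( 3 * ( z - 2 ) ) ) ) <= 6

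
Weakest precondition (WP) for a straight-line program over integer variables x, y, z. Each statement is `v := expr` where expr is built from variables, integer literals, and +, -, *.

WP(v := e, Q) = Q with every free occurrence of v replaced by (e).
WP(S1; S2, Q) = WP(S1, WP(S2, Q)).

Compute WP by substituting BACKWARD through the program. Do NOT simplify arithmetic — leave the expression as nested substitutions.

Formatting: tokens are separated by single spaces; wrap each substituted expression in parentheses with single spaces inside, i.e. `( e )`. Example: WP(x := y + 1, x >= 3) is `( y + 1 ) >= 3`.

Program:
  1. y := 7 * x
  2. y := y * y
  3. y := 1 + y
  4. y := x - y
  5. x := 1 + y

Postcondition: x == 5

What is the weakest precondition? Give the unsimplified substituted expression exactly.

post: x == 5
stmt 5: x := 1 + y  -- replace 1 occurrence(s) of x with (1 + y)
  => ( 1 + y ) == 5
stmt 4: y := x - y  -- replace 1 occurrence(s) of y with (x - y)
  => ( 1 + ( x - y ) ) == 5
stmt 3: y := 1 + y  -- replace 1 occurrence(s) of y with (1 + y)
  => ( 1 + ( x - ( 1 + y ) ) ) == 5
stmt 2: y := y * y  -- replace 1 occurrence(s) of y with (y * y)
  => ( 1 + ( x - ( 1 + ( y * y ) ) ) ) == 5
stmt 1: y := 7 * x  -- replace 2 occurrence(s) of y with (7 * x)
  => ( 1 + ( x - ( 1 + ( ( 7 * x ) * ( 7 * x ) ) ) ) ) == 5

Answer: ( 1 + ( x - ( 1 + ( ( 7 * x ) * ( 7 * x ) ) ) ) ) == 5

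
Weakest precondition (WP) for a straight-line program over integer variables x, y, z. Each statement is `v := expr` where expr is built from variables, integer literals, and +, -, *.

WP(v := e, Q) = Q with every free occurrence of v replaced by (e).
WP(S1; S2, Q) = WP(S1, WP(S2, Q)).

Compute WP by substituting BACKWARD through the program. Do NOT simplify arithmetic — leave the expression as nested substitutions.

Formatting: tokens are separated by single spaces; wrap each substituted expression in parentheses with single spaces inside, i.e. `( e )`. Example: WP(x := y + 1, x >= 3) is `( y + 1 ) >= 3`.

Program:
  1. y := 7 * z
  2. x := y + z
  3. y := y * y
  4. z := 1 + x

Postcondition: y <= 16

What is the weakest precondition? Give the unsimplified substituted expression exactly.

Answer: ( ( 7 * z ) * ( 7 * z ) ) <= 16

Derivation:
post: y <= 16
stmt 4: z := 1 + x  -- replace 0 occurrence(s) of z with (1 + x)
  => y <= 16
stmt 3: y := y * y  -- replace 1 occurrence(s) of y with (y * y)
  => ( y * y ) <= 16
stmt 2: x := y + z  -- replace 0 occurrence(s) of x with (y + z)
  => ( y * y ) <= 16
stmt 1: y := 7 * z  -- replace 2 occurrence(s) of y with (7 * z)
  => ( ( 7 * z ) * ( 7 * z ) ) <= 16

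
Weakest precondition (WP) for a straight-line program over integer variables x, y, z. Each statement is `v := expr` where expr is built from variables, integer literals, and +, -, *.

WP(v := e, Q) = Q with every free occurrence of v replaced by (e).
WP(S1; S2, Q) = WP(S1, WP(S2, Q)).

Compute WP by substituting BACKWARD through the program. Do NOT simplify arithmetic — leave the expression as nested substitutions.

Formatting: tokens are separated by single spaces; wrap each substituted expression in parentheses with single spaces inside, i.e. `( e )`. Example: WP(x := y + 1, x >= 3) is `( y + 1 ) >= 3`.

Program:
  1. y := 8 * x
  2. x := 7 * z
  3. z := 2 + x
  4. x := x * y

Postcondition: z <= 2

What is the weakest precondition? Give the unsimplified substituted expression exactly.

Answer: ( 2 + ( 7 * z ) ) <= 2

Derivation:
post: z <= 2
stmt 4: x := x * y  -- replace 0 occurrence(s) of x with (x * y)
  => z <= 2
stmt 3: z := 2 + x  -- replace 1 occurrence(s) of z with (2 + x)
  => ( 2 + x ) <= 2
stmt 2: x := 7 * z  -- replace 1 occurrence(s) of x with (7 * z)
  => ( 2 + ( 7 * z ) ) <= 2
stmt 1: y := 8 * x  -- replace 0 occurrence(s) of y with (8 * x)
  => ( 2 + ( 7 * z ) ) <= 2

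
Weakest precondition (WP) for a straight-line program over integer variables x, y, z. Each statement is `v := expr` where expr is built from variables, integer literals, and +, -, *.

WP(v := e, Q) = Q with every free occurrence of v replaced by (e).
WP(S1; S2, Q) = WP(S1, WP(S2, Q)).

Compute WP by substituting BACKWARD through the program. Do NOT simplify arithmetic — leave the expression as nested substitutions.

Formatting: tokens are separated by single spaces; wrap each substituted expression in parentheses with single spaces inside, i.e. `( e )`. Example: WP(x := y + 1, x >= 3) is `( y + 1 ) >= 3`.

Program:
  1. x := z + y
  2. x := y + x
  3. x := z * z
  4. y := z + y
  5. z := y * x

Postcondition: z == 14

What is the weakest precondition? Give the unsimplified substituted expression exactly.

post: z == 14
stmt 5: z := y * x  -- replace 1 occurrence(s) of z with (y * x)
  => ( y * x ) == 14
stmt 4: y := z + y  -- replace 1 occurrence(s) of y with (z + y)
  => ( ( z + y ) * x ) == 14
stmt 3: x := z * z  -- replace 1 occurrence(s) of x with (z * z)
  => ( ( z + y ) * ( z * z ) ) == 14
stmt 2: x := y + x  -- replace 0 occurrence(s) of x with (y + x)
  => ( ( z + y ) * ( z * z ) ) == 14
stmt 1: x := z + y  -- replace 0 occurrence(s) of x with (z + y)
  => ( ( z + y ) * ( z * z ) ) == 14

Answer: ( ( z + y ) * ( z * z ) ) == 14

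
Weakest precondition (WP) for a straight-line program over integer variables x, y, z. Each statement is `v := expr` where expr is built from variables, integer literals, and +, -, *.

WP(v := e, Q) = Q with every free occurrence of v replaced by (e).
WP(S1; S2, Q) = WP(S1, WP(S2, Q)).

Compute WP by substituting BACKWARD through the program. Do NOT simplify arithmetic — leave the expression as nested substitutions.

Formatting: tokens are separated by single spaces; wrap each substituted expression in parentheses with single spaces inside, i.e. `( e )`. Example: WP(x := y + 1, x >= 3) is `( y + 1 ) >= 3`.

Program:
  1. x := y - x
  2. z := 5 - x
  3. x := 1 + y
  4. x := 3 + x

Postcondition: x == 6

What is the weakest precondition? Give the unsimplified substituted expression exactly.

post: x == 6
stmt 4: x := 3 + x  -- replace 1 occurrence(s) of x with (3 + x)
  => ( 3 + x ) == 6
stmt 3: x := 1 + y  -- replace 1 occurrence(s) of x with (1 + y)
  => ( 3 + ( 1 + y ) ) == 6
stmt 2: z := 5 - x  -- replace 0 occurrence(s) of z with (5 - x)
  => ( 3 + ( 1 + y ) ) == 6
stmt 1: x := y - x  -- replace 0 occurrence(s) of x with (y - x)
  => ( 3 + ( 1 + y ) ) == 6

Answer: ( 3 + ( 1 + y ) ) == 6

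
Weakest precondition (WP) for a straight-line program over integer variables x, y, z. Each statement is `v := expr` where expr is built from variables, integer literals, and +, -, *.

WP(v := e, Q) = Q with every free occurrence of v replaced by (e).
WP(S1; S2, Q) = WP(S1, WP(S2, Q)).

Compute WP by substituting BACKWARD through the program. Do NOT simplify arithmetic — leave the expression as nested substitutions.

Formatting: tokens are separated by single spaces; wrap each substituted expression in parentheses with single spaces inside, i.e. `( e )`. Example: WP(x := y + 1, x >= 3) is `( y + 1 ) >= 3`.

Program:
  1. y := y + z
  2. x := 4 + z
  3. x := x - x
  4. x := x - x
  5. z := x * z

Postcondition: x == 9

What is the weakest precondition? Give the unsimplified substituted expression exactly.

Answer: ( ( ( 4 + z ) - ( 4 + z ) ) - ( ( 4 + z ) - ( 4 + z ) ) ) == 9

Derivation:
post: x == 9
stmt 5: z := x * z  -- replace 0 occurrence(s) of z with (x * z)
  => x == 9
stmt 4: x := x - x  -- replace 1 occurrence(s) of x with (x - x)
  => ( x - x ) == 9
stmt 3: x := x - x  -- replace 2 occurrence(s) of x with (x - x)
  => ( ( x - x ) - ( x - x ) ) == 9
stmt 2: x := 4 + z  -- replace 4 occurrence(s) of x with (4 + z)
  => ( ( ( 4 + z ) - ( 4 + z ) ) - ( ( 4 + z ) - ( 4 + z ) ) ) == 9
stmt 1: y := y + z  -- replace 0 occurrence(s) of y with (y + z)
  => ( ( ( 4 + z ) - ( 4 + z ) ) - ( ( 4 + z ) - ( 4 + z ) ) ) == 9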